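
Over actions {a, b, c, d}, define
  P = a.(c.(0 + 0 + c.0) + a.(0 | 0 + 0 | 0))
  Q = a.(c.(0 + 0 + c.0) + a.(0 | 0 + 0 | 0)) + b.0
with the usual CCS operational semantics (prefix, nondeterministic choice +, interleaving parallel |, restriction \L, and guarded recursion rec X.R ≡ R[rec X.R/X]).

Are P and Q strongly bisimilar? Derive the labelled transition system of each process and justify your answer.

P ≁ Q

LTS(P): 5 reachable states
  m0 = a.(c.(0 + 0 + c.0) + a.(0 | 0 + 0 | 0)) ⊢ ··a··> m1
  m1 = c.(0 + 0 + c.0) + a.(0 | 0 + 0 | 0) ⊢ ··a··> m2, ··c··> m3
  m2 = 0 | 0 + 0 | 0 ⊢ (no moves)
  m3 = 0 + 0 + c.0 ⊢ ··c··> m4
  m4 = 0 ⊢ (no moves)
LTS(Q): 5 reachable states
  n0 = a.(c.(0 + 0 + c.0) + a.(0 | 0 + 0 | 0)) + b.0 ⊢ ··a··> n1, ··b··> n2
  n1 = c.(0 + 0 + c.0) + a.(0 | 0 + 0 | 0) ⊢ ··a··> n3, ··c··> n4
  n2 = 0 ⊢ (no moves)
  n3 = 0 | 0 + 0 | 0 ⊢ (no moves)
  n4 = 0 + 0 + c.0 ⊢ ··c··> n2
Coarsest stable partition (strong bisimilarity classes):
  B0 = {m0}
  B1 = {m1, n1}
  B2 = {m2, m4, n2, n3}
  B3 = {m3, n4}
  B4 = {n0}
m0 ∈ B0, n0 ∈ B4 → different blocks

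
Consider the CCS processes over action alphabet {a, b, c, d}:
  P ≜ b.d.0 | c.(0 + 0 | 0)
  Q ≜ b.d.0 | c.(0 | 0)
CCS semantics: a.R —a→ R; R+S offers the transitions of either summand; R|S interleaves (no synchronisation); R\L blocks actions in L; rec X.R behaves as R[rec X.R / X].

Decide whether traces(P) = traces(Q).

YES

Reachable graph of P (6 states):
  m0 = b.d.0 | c.(0 + 0 | 0) ⊢ -b-> m1, -c-> m2
  m1 = d.0 | c.(0 + 0 | 0) ⊢ -c-> m3, -d-> m4
  m2 = b.d.0 | (0 + 0 | 0) ⊢ -b-> m3
  m3 = d.0 | (0 + 0 | 0) ⊢ -d-> m5
  m4 = 0 | c.(0 + 0 | 0) ⊢ -c-> m5
  m5 = 0 | (0 + 0 | 0) ⊢ stopped
Reachable graph of Q (6 states):
  n0 = b.d.0 | c.(0 | 0) ⊢ -b-> n1, -c-> n2
  n1 = d.0 | c.(0 | 0) ⊢ -c-> n3, -d-> n4
  n2 = b.d.0 | (0 | 0) ⊢ -b-> n3
  n3 = d.0 | (0 | 0) ⊢ -d-> n5
  n4 = 0 | c.(0 | 0) ⊢ -c-> n5
  n5 = 0 | (0 | 0) ⊢ stopped
Coarsest stable partition (strong bisimilarity classes):
  B0 = {m0, n0}
  B1 = {m2, n2}
  B2 = {m3, n3}
  B3 = {m5, n5}
  B4 = {m1, n1}
  B5 = {m4, n4}
m0 ∈ B0, n0 ∈ B0 → same block
Bisimilar ⇒ trace-equivalent.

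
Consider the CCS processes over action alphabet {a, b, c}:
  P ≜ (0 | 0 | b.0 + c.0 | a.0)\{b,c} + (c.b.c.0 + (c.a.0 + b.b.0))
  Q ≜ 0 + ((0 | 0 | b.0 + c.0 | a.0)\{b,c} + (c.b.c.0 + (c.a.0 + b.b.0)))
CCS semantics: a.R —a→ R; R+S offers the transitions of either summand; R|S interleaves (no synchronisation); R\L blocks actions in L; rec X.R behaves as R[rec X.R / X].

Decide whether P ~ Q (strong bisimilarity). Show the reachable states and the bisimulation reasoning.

LTS(P): 7 reachable states
  m0 = (0 | 0 | b.0 + c.0 | a.0)\{b,c} + (c.b.c.0 + (c.a.0 + b.b.0)) :: -a-> m1, -b-> m2, -c-> m3, -c-> m4
  m1 = (c.0 | 0)\{b,c} :: stopped
  m2 = b.0 :: -b-> m5
  m3 = a.0 :: -a-> m5
  m4 = b.c.0 :: -b-> m6
  m5 = 0 :: stopped
  m6 = c.0 :: -c-> m5
LTS(Q): 7 reachable states
  n0 = 0 + ((0 | 0 | b.0 + c.0 | a.0)\{b,c} + (c.b.c.0 + (c.a.0 + b.b.0))) :: -a-> n1, -b-> n2, -c-> n3, -c-> n4
  n1 = (c.0 | 0)\{b,c} :: stopped
  n2 = b.0 :: -b-> n5
  n3 = a.0 :: -a-> n5
  n4 = b.c.0 :: -b-> n6
  n5 = 0 :: stopped
  n6 = c.0 :: -c-> n5
Coarsest stable partition (strong bisimilarity classes):
  B0 = {m0, n0}
  B1 = {m4, n4}
  B2 = {m6, n6}
  B3 = {m1, m5, n1, n5}
  B4 = {m2, n2}
  B5 = {m3, n3}
m0 ∈ B0, n0 ∈ B0 → same block

P ~ Q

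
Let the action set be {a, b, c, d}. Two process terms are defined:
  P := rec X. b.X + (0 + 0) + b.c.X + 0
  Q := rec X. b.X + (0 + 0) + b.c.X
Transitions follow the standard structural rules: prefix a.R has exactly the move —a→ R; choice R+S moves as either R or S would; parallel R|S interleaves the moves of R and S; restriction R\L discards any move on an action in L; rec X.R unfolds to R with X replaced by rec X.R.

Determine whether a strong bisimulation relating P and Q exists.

P ~ Q

Reachable graph of P (2 states):
  p0 = rec X. b.X + (0 + 0) + b.c.X + 0 has moves —b→ p0, —b→ p1
  p1 = c.(rec X. b.X + (0 + 0) + b.c.X + 0) has moves —c→ p0
Reachable graph of Q (2 states):
  q0 = rec X. b.X + (0 + 0) + b.c.X has moves —b→ q0, —b→ q1
  q1 = c.(rec X. b.X + (0 + 0) + b.c.X) has moves —c→ q0
Coarsest stable partition (strong bisimilarity classes):
  B0 = {p0, q0}
  B1 = {p1, q1}
p0 ∈ B0, q0 ∈ B0 → same block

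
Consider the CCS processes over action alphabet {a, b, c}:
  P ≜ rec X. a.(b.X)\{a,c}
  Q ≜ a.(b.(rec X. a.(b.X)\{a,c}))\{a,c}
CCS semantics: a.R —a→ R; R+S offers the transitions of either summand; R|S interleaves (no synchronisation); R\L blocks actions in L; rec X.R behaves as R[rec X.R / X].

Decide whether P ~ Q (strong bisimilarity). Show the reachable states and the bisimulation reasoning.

P's transition system — 3 states:
  p0 = rec X. a.(b.X)\{a,c} | ··a··> p1
  p1 = (b.(rec X. a.(b.X)\{a,c}))\{a,c} | ··b··> p2
  p2 = (rec X. a.(b.X)\{a,c})\{a,c} | stopped
Q's transition system — 3 states:
  q0 = a.(b.(rec X. a.(b.X)\{a,c}))\{a,c} | ··a··> q1
  q1 = (b.(rec X. a.(b.X)\{a,c}))\{a,c} | ··b··> q2
  q2 = (rec X. a.(b.X)\{a,c})\{a,c} | stopped
Coarsest stable partition (strong bisimilarity classes):
  B0 = {p0, q0}
  B1 = {p1, q1}
  B2 = {p2, q2}
p0 ∈ B0, q0 ∈ B0 → same block

YES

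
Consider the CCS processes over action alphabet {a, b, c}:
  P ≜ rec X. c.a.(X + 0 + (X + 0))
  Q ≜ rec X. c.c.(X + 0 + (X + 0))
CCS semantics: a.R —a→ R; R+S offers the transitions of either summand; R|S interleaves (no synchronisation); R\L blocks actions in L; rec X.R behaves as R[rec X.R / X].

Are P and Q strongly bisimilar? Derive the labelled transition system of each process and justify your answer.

LTS(P): 3 reachable states
  m0 = rec X. c.a.(X + 0 + (X + 0)) | --c--▸ m1
  m1 = a.((rec X. c.a.(X + 0 + (X + 0))) + 0 + ((rec X. c.a.(X + 0 + (X + 0))) + 0)) | --a--▸ m2
  m2 = (rec X. c.a.(X + 0 + (X + 0))) + 0 + ((rec X. c.a.(X + 0 + (X + 0))) + 0) | --c--▸ m1
LTS(Q): 3 reachable states
  n0 = rec X. c.c.(X + 0 + (X + 0)) | --c--▸ n1
  n1 = c.((rec X. c.c.(X + 0 + (X + 0))) + 0 + ((rec X. c.c.(X + 0 + (X + 0))) + 0)) | --c--▸ n2
  n2 = (rec X. c.c.(X + 0 + (X + 0))) + 0 + ((rec X. c.c.(X + 0 + (X + 0))) + 0) | --c--▸ n1
Bisimilarity quotient blocks:
  B0 = {m0, m2}
  B1 = {m1}
  B2 = {n0, n1, n2}
m0 ∈ B0, n0 ∈ B2 → different blocks

NO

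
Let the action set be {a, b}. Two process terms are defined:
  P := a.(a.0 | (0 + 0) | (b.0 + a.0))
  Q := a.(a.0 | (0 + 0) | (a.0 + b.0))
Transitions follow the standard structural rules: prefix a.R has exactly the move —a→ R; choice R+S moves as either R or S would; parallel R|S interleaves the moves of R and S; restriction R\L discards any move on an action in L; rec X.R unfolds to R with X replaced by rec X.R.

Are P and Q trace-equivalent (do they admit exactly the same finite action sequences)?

trace-equivalent

P's transition system — 5 states:
  s0 = a.(a.0 | (0 + 0) | (b.0 + a.0)) | -a-> s1
  s1 = a.0 | (0 + 0) | (b.0 + a.0) | -a-> s2, -a-> s3, -b-> s3
  s2 = 0 | (0 + 0) | (b.0 + a.0) | -a-> s4, -b-> s4
  s3 = a.0 | (0 + 0) | 0 | -a-> s4
  s4 = 0 | (0 + 0) | 0 | stopped
Q's transition system — 5 states:
  t0 = a.(a.0 | (0 + 0) | (a.0 + b.0)) | -a-> t1
  t1 = a.0 | (0 + 0) | (a.0 + b.0) | -a-> t2, -a-> t3, -b-> t3
  t2 = 0 | (0 + 0) | (a.0 + b.0) | -a-> t4, -b-> t4
  t3 = a.0 | (0 + 0) | 0 | -a-> t4
  t4 = 0 | (0 + 0) | 0 | stopped
Coarsest stable partition (strong bisimilarity classes):
  B0 = {s0, t0}
  B1 = {s1, t1}
  B2 = {s3, t3}
  B3 = {s4, t4}
  B4 = {s2, t2}
s0 ∈ B0, t0 ∈ B0 → same block
Bisimilar ⇒ trace-equivalent.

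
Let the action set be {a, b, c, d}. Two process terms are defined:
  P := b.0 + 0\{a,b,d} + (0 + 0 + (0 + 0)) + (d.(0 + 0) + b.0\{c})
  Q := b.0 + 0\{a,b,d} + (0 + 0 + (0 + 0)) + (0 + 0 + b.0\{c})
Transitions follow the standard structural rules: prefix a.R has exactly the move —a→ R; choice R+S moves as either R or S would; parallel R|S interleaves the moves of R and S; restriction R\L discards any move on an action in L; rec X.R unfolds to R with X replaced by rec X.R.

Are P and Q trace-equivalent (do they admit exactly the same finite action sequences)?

trace-distinct — witness ⟨d⟩

LTS(P): 4 reachable states
  s0 = b.0 + 0\{a,b,d} + (0 + 0 + (0 + 0)) + (d.(0 + 0) + b.0\{c}) ⊢ =b=> s1, =b=> s2, =d=> s3
  s1 = 0 ⊢ stopped
  s2 = 0\{c} ⊢ stopped
  s3 = 0 + 0 ⊢ stopped
LTS(Q): 3 reachable states
  t0 = b.0 + 0\{a,b,d} + (0 + 0 + (0 + 0)) + (0 + 0 + b.0\{c}) ⊢ =b=> t1, =b=> t2
  t1 = 0 ⊢ stopped
  t2 = 0\{c} ⊢ stopped
Executing d from P (initial set {s0}):
  [1] d ⇒ {s3}
  ✓ P
Executing d from Q (initial set {t0}):
  [1] d ⇒ ∅  — Q cannot continue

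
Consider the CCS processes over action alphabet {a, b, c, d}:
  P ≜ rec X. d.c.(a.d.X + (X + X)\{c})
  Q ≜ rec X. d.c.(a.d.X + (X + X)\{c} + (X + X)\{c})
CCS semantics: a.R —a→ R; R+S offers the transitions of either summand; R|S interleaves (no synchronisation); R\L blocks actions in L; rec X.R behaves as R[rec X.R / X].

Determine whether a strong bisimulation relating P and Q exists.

bisimilar

P's transition system — 5 states:
  p0 = rec X. d.c.(a.d.X + (X + X)\{c}) → -d-> p1
  p1 = c.(a.d.(rec X. d.c.(a.d.X + (X + X)\{c})) + ((rec X. d.c.(a.d.X + (X + X)\{c})) + (rec X. d.c.(a.d.X + (X + X)\{c})))\{c}) → -c-> p2
  p2 = a.d.(rec X. d.c.(a.d.X + (X + X)\{c})) + ((rec X. d.c.(a.d.X + (X + X)\{c})) + (rec X. d.c.(a.d.X + (X + X)\{c})))\{c} → -a-> p3, -d-> p4
  p3 = d.(rec X. d.c.(a.d.X + (X + X)\{c})) → -d-> p0
  p4 = (c.(a.d.(rec X. d.c.(a.d.X + (X + X)\{c})) + ((rec X. d.c.(a.d.X + (X + X)\{c})) + (rec X. d.c.(a.d.X + (X + X)\{c})))\{c}))\{c} → ∅
Q's transition system — 5 states:
  q0 = rec X. d.c.(a.d.X + (X + X)\{c} + (X + X)\{c}) → -d-> q1
  q1 = c.(a.d.(rec X. d.c.(a.d.X + (X + X)\{c} + (X + X)\{c})) + ((rec X. d.c.(a.d.X + (X + X)\{c} + (X + X)\{c})) + (rec X. d.c.(a.d.X + (X + X)\{c} + (X + X)\{c})))\{c} + ((rec X. d.c.(a.d.X + (X + X)\{c} + (X + X)\{c})) + (rec X. d.c.(a.d.X + (X + X)\{c} + (X + X)\{c})))\{c}) → -c-> q2
  q2 = a.d.(rec X. d.c.(a.d.X + (X + X)\{c} + (X + X)\{c})) + ((rec X. d.c.(a.d.X + (X + X)\{c} + (X + X)\{c})) + (rec X. d.c.(a.d.X + (X + X)\{c} + (X + X)\{c})))\{c} + ((rec X. d.c.(a.d.X + (X + X)\{c} + (X + X)\{c})) + (rec X. d.c.(a.d.X + (X + X)\{c} + (X + X)\{c})))\{c} → -a-> q3, -d-> q4
  q3 = d.(rec X. d.c.(a.d.X + (X + X)\{c} + (X + X)\{c})) → -d-> q0
  q4 = (c.(a.d.(rec X. d.c.(a.d.X + (X + X)\{c} + (X + X)\{c})) + ((rec X. d.c.(a.d.X + (X + X)\{c} + (X + X)\{c})) + (rec X. d.c.(a.d.X + (X + X)\{c} + (X + X)\{c})))\{c} + ((rec X. d.c.(a.d.X + (X + X)\{c} + (X + X)\{c})) + (rec X. d.c.(a.d.X + (X + X)\{c} + (X + X)\{c})))\{c}))\{c} → ∅
Coarsest stable partition (strong bisimilarity classes):
  B0 = {p0, q0}
  B1 = {p1, q1}
  B2 = {p2, q2}
  B3 = {p3, q3}
  B4 = {p4, q4}
p0 ∈ B0, q0 ∈ B0 → same block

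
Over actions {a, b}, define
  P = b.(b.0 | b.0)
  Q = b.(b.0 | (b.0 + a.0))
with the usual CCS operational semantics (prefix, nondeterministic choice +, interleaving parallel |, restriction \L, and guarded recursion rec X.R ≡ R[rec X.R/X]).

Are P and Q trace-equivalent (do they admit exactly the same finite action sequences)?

traces(P) ≠ traces(Q) — witness ⟨ba⟩

Reachable graph of P (5 states):
  p0 = b.(b.0 | b.0) has moves ··b··> p1
  p1 = b.0 | b.0 has moves ··b··> p2, ··b··> p3
  p2 = 0 | b.0 has moves ··b··> p4
  p3 = b.0 | 0 has moves ··b··> p4
  p4 = 0 | 0 has moves stopped
Reachable graph of Q (5 states):
  q0 = b.(b.0 | (b.0 + a.0)) has moves ··b··> q1
  q1 = b.0 | (b.0 + a.0) has moves ··a··> q2, ··b··> q2, ··b··> q3
  q2 = b.0 | 0 has moves ··b··> q4
  q3 = 0 | (b.0 + a.0) has moves ··a··> q4, ··b··> q4
  q4 = 0 | 0 has moves stopped
Trace ⟨ba⟩ through Q, begin at {q0}:
  step 1 (b): {q1}
  step 2 (a): {q2}
  ✓ Q
Trace ⟨ba⟩ through P, begin at {p0}:
  step 1 (b): {p1}
  step 2 (a): no successor for P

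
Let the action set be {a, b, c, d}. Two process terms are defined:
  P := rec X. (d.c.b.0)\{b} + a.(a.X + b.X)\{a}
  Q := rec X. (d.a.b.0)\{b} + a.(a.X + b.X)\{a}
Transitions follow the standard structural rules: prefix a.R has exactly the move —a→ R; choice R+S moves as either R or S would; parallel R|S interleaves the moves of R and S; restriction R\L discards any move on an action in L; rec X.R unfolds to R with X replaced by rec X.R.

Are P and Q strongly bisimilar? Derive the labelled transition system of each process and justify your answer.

Reachable graph of P (7 states):
  s0 = rec X. (d.c.b.0)\{b} + a.(a.X + b.X)\{a} → =a=> s1, =d=> s2
  s1 = (a.(rec X. (d.c.b.0)\{b} + a.(a.X + b.X)\{a}) + b.(rec X. (d.c.b.0)\{b} + a.(a.X + b.X)\{a}))\{a} → =b=> s3
  s2 = (c.b.0)\{b} → =c=> s4
  s3 = (rec X. (d.c.b.0)\{b} + a.(a.X + b.X)\{a})\{a} → =d=> s5
  s4 = (b.0)\{b} → deadlocked
  s5 = (c.b.0)\{b}\{a} → =c=> s6
  s6 = (b.0)\{b}\{a} → deadlocked
Reachable graph of Q (6 states):
  t0 = rec X. (d.a.b.0)\{b} + a.(a.X + b.X)\{a} → =a=> t1, =d=> t2
  t1 = (a.(rec X. (d.a.b.0)\{b} + a.(a.X + b.X)\{a}) + b.(rec X. (d.a.b.0)\{b} + a.(a.X + b.X)\{a}))\{a} → =b=> t3
  t2 = (a.b.0)\{b} → =a=> t4
  t3 = (rec X. (d.a.b.0)\{b} + a.(a.X + b.X)\{a})\{a} → =d=> t5
  t4 = (b.0)\{b} → deadlocked
  t5 = (a.b.0)\{b}\{a} → deadlocked
Coarsest stable partition (strong bisimilarity classes):
  B0 = {s0}
  B1 = {s2, s5}
  B2 = {s4, s6, t4, t5}
  B3 = {s1}
  B4 = {s3}
  B5 = {t0}
  B6 = {t2}
  B7 = {t1}
  B8 = {t3}
s0 ∈ B0, t0 ∈ B5 → different blocks

not bisimilar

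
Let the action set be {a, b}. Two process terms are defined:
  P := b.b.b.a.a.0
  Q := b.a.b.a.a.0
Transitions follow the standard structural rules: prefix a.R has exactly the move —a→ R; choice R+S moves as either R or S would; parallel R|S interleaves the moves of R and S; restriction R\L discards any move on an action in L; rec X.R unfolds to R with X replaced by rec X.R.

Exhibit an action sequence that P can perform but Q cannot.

bb

P's transition system — 6 states:
  p0 = b.b.b.a.a.0 has moves --b--▸ p1
  p1 = b.b.a.a.0 has moves --b--▸ p2
  p2 = b.a.a.0 has moves --b--▸ p3
  p3 = a.a.0 has moves --a--▸ p4
  p4 = a.0 has moves --a--▸ p5
  p5 = 0 has moves ∅
Q's transition system — 6 states:
  q0 = b.a.b.a.a.0 has moves --b--▸ q1
  q1 = a.b.a.a.0 has moves --a--▸ q2
  q2 = b.a.a.0 has moves --b--▸ q3
  q3 = a.a.0 has moves --a--▸ q4
  q4 = a.0 has moves --a--▸ q5
  q5 = 0 has moves ∅
Run σ = ⟨bb⟩ on P: start {p0}
  [1] b ⇒ {p1}
  [2] b ⇒ {p2}
  ✓ P
Run σ = ⟨bb⟩ on Q: start {q0}
  [1] b ⇒ {q1}
  [2] b ⇒ ∅ (Q stuck)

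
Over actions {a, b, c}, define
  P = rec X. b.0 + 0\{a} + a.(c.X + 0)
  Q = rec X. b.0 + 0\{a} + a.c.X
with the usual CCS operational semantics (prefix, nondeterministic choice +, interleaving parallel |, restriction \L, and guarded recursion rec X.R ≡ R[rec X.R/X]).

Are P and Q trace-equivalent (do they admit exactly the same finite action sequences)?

trace-equivalent

LTS(P): 3 reachable states
  m0 = rec X. b.0 + 0\{a} + a.(c.X + 0) ⊢ —a→ m1, —b→ m2
  m1 = c.(rec X. b.0 + 0\{a} + a.(c.X + 0)) + 0 ⊢ —c→ m0
  m2 = 0 ⊢ stopped
LTS(Q): 3 reachable states
  n0 = rec X. b.0 + 0\{a} + a.c.X ⊢ —a→ n1, —b→ n2
  n1 = c.(rec X. b.0 + 0\{a} + a.c.X) ⊢ —c→ n0
  n2 = 0 ⊢ stopped
Bisimilarity quotient blocks:
  B0 = {m0, n0}
  B1 = {m1, n1}
  B2 = {m2, n2}
m0 ∈ B0, n0 ∈ B0 → same block
Bisimilar ⇒ trace-equivalent.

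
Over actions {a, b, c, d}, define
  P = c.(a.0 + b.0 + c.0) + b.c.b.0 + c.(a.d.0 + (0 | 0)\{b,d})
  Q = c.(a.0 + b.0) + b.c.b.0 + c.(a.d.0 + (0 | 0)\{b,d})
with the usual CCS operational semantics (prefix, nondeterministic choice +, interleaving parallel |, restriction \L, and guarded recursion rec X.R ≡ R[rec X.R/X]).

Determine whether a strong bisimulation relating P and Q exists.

not bisimilar

Reachable graph of P (7 states):
  u0 = c.(a.0 + b.0 + c.0) + b.c.b.0 + c.(a.d.0 + (0 | 0)\{b,d}) ⊢ —b→ u1, —c→ u2, —c→ u3
  u1 = c.b.0 ⊢ —c→ u4
  u2 = a.0 + b.0 + c.0 ⊢ —a→ u5, —b→ u5, —c→ u5
  u3 = a.d.0 + (0 | 0)\{b,d} ⊢ —a→ u6
  u4 = b.0 ⊢ —b→ u5
  u5 = 0 ⊢ (no moves)
  u6 = d.0 ⊢ —d→ u5
Reachable graph of Q (7 states):
  v0 = c.(a.0 + b.0) + b.c.b.0 + c.(a.d.0 + (0 | 0)\{b,d}) ⊢ —b→ v1, —c→ v2, —c→ v3
  v1 = c.b.0 ⊢ —c→ v4
  v2 = a.0 + b.0 ⊢ —a→ v5, —b→ v5
  v3 = a.d.0 + (0 | 0)\{b,d} ⊢ —a→ v6
  v4 = b.0 ⊢ —b→ v5
  v5 = 0 ⊢ (no moves)
  v6 = d.0 ⊢ —d→ v5
Coarsest stable partition (strong bisimilarity classes):
  B0 = {u0}
  B1 = {u2}
  B2 = {u5, v5}
  B3 = {u1, v1}
  B4 = {u4, v4}
  B5 = {u3, v3}
  B6 = {u6, v6}
  B7 = {v0}
  B8 = {v2}
u0 ∈ B0, v0 ∈ B7 → different blocks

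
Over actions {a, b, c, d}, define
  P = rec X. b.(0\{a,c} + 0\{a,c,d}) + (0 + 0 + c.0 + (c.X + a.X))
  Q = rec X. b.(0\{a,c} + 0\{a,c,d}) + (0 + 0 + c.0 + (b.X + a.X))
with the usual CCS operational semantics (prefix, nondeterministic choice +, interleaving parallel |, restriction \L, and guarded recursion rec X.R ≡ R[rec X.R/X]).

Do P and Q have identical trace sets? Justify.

traces(P) ≠ traces(Q) — witness ⟨ca⟩

P's transition system — 3 states:
  p0 = rec X. b.(0\{a,c} + 0\{a,c,d}) + (0 + 0 + c.0 + (c.X + a.X)) | --a--▸ p0, --b--▸ p1, --c--▸ p0, --c--▸ p2
  p1 = 0\{a,c} + 0\{a,c,d} | deadlocked
  p2 = 0 | deadlocked
Q's transition system — 3 states:
  q0 = rec X. b.(0\{a,c} + 0\{a,c,d}) + (0 + 0 + c.0 + (b.X + a.X)) | --a--▸ q0, --b--▸ q0, --b--▸ q1, --c--▸ q2
  q1 = 0\{a,c} + 0\{a,c,d} | deadlocked
  q2 = 0 | deadlocked
Trace ⟨ca⟩ through P, begin at {p0}:
  [1] c ⇒ {p0, p2}
  [2] a ⇒ {p0}
  — P admits the full trace.
Trace ⟨ca⟩ through Q, begin at {q0}:
  [1] c ⇒ {q2}
  [2] a ⇒ ∅ (Q stuck)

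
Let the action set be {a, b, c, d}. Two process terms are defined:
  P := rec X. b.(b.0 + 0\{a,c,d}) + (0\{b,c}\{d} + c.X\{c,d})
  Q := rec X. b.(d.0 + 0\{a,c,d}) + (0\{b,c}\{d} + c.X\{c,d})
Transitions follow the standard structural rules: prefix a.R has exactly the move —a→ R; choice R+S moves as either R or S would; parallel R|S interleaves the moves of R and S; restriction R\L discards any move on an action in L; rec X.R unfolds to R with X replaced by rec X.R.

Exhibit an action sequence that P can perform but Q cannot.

LTS(P): 6 reachable states
  m0 = rec X. b.(b.0 + 0\{a,c,d}) + (0\{b,c}\{d} + c.X\{c,d}) → —b→ m1, —c→ m2
  m1 = b.0 + 0\{a,c,d} → —b→ m3
  m2 = (rec X. b.(b.0 + 0\{a,c,d}) + (0\{b,c}\{d} + c.X\{c,d}))\{c,d} → —b→ m4
  m3 = 0 → deadlocked
  m4 = (b.0 + 0\{a,c,d})\{c,d} → —b→ m5
  m5 = 0\{c,d} → deadlocked
LTS(Q): 5 reachable states
  n0 = rec X. b.(d.0 + 0\{a,c,d}) + (0\{b,c}\{d} + c.X\{c,d}) → —b→ n1, —c→ n2
  n1 = d.0 + 0\{a,c,d} → —d→ n3
  n2 = (rec X. b.(d.0 + 0\{a,c,d}) + (0\{b,c}\{d} + c.X\{c,d}))\{c,d} → —b→ n4
  n3 = 0 → deadlocked
  n4 = (d.0 + 0\{a,c,d})\{c,d} → deadlocked
Run σ = ⟨bb⟩ on P: start {m0}
  [1] b ⇒ {m1}
  [2] b ⇒ {m3}
  ✓ P
Run σ = ⟨bb⟩ on Q: start {n0}
  [1] b ⇒ {n1}
  [2] b ⇒ ∅ (Q stuck)

bb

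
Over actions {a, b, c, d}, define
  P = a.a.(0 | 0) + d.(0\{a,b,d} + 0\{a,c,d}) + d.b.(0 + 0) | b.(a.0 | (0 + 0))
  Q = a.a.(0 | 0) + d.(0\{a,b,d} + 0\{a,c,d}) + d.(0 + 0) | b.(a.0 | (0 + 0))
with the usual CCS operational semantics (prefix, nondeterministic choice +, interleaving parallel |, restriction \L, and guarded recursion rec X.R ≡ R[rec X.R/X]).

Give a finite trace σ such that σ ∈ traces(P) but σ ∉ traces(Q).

Reachable graph of P (12 states):
  p0 = a.a.(0 | 0) + d.(0\{a,b,d} + 0\{a,c,d}) + d.b.(0 + 0) | b.(a.0 | (0 + 0)) → —a→ p1, —b→ p2, —d→ p3, —d→ p4
  p1 = a.(0 | 0) → —a→ p5
  p2 = d.b.(0 + 0) | (a.0 | (0 + 0)) → —a→ p6, —d→ p7
  p3 = 0\{a,b,d} + 0\{a,c,d} → ∅
  p4 = b.(0 + 0) | b.(a.0 | (0 + 0)) → —b→ p7, —b→ p8
  p5 = 0 | 0 → ∅
  p6 = d.b.(0 + 0) | (0 | (0 + 0)) → —d→ p9
  p7 = b.(0 + 0) | (a.0 | (0 + 0)) → —a→ p9, —b→ p10
  p8 = (0 + 0) | b.(a.0 | (0 + 0)) → —b→ p10
  p9 = b.(0 + 0) | (0 | (0 + 0)) → —b→ p11
  p10 = (0 + 0) | (a.0 | (0 + 0)) → —a→ p11
  p11 = (0 + 0) | (0 | (0 + 0)) → ∅
Reachable graph of Q (9 states):
  q0 = a.a.(0 | 0) + d.(0\{a,b,d} + 0\{a,c,d}) + d.(0 + 0) | b.(a.0 | (0 + 0)) → —a→ q1, —b→ q2, —d→ q3, —d→ q4
  q1 = a.(0 | 0) → —a→ q5
  q2 = d.(0 + 0) | (a.0 | (0 + 0)) → —a→ q6, —d→ q7
  q3 = (0 + 0) | b.(a.0 | (0 + 0)) → —b→ q7
  q4 = 0\{a,b,d} + 0\{a,c,d} → ∅
  q5 = 0 | 0 → ∅
  q6 = d.(0 + 0) | (0 | (0 + 0)) → —d→ q8
  q7 = (0 + 0) | (a.0 | (0 + 0)) → —a→ q8
  q8 = (0 + 0) | (0 | (0 + 0)) → ∅
Trace ⟨bdb⟩ through P, begin at {p0}:
  after b @ step 1: {p2}
  after d @ step 2: {p7}
  after b @ step 3: {p10}
  — P admits the full trace.
Trace ⟨bdb⟩ through Q, begin at {q0}:
  after b @ step 1: {q2}
  after d @ step 2: {q7}
  after b @ step 3: no successor for Q

bdb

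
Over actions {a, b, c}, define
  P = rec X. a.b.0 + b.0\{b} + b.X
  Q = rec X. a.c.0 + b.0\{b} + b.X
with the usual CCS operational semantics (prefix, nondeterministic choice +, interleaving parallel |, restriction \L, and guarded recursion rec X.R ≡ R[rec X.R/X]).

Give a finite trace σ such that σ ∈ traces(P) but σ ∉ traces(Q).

ab

LTS(P): 4 reachable states
  u0 = rec X. a.b.0 + b.0\{b} + b.X ⊢ —a→ u1, —b→ u0, —b→ u2
  u1 = b.0 ⊢ —b→ u3
  u2 = 0\{b} ⊢ ∅
  u3 = 0 ⊢ ∅
LTS(Q): 4 reachable states
  v0 = rec X. a.c.0 + b.0\{b} + b.X ⊢ —a→ v1, —b→ v0, —b→ v2
  v1 = c.0 ⊢ —c→ v3
  v2 = 0\{b} ⊢ ∅
  v3 = 0 ⊢ ∅
Run σ = ⟨ab⟩ on P: start {u0}
  [1] a ⇒ {u1}
  [2] b ⇒ {u3}
  P completes σ.
Run σ = ⟨ab⟩ on Q: start {v0}
  [1] a ⇒ {v1}
  [2] b ⇒ no successor for Q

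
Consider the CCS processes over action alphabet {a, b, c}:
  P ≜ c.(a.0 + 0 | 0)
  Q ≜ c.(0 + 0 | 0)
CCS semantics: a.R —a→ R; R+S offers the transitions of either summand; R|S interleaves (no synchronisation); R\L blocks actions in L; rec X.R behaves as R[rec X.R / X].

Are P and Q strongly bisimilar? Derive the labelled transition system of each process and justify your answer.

not bisimilar

P's transition system — 3 states:
  m0 = c.(a.0 + 0 | 0) has moves —c→ m1
  m1 = a.0 + 0 | 0 has moves —a→ m2
  m2 = 0 has moves deadlocked
Q's transition system — 2 states:
  n0 = c.(0 + 0 | 0) has moves —c→ n1
  n1 = 0 + 0 | 0 has moves deadlocked
Coarsest stable partition (strong bisimilarity classes):
  B0 = {m0}
  B1 = {m1}
  B2 = {m2, n1}
  B3 = {n0}
m0 ∈ B0, n0 ∈ B3 → different blocks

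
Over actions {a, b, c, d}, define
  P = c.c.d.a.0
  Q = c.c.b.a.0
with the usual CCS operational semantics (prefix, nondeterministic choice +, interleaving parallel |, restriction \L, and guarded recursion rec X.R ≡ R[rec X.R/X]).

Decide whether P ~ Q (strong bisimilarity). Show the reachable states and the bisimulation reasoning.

LTS(P): 5 reachable states
  p0 = c.c.d.a.0 ⊢ —c→ p1
  p1 = c.d.a.0 ⊢ —c→ p2
  p2 = d.a.0 ⊢ —d→ p3
  p3 = a.0 ⊢ —a→ p4
  p4 = 0 ⊢ stopped
LTS(Q): 5 reachable states
  q0 = c.c.b.a.0 ⊢ —c→ q1
  q1 = c.b.a.0 ⊢ —c→ q2
  q2 = b.a.0 ⊢ —b→ q3
  q3 = a.0 ⊢ —a→ q4
  q4 = 0 ⊢ stopped
Coarsest stable partition (strong bisimilarity classes):
  B0 = {p0}
  B1 = {p1}
  B2 = {p2}
  B3 = {p3, q3}
  B4 = {p4, q4}
  B5 = {q0}
  B6 = {q1}
  B7 = {q2}
p0 ∈ B0, q0 ∈ B5 → different blocks

NO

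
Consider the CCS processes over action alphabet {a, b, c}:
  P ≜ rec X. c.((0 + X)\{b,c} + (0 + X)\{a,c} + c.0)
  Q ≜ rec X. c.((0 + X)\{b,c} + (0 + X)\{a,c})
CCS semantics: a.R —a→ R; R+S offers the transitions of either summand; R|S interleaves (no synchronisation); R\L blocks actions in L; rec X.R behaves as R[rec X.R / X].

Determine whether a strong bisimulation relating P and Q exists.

P ≁ Q

P's transition system — 3 states:
  m0 = rec X. c.((0 + X)\{b,c} + (0 + X)\{a,c} + c.0) | --c--▸ m1
  m1 = (0 + (rec X. c.((0 + X)\{b,c} + (0 + X)\{a,c} + c.0)))\{b,c} + (0 + (rec X. c.((0 + X)\{b,c} + (0 + X)\{a,c} + c.0)))\{a,c} + c.0 | --c--▸ m2
  m2 = 0 | stopped
Q's transition system — 2 states:
  n0 = rec X. c.((0 + X)\{b,c} + (0 + X)\{a,c}) | --c--▸ n1
  n1 = (0 + (rec X. c.((0 + X)\{b,c} + (0 + X)\{a,c})))\{b,c} + (0 + (rec X. c.((0 + X)\{b,c} + (0 + X)\{a,c})))\{a,c} | stopped
Bisimilarity quotient blocks:
  B0 = {m0}
  B1 = {m1, n0}
  B2 = {m2, n1}
m0 ∈ B0, n0 ∈ B1 → different blocks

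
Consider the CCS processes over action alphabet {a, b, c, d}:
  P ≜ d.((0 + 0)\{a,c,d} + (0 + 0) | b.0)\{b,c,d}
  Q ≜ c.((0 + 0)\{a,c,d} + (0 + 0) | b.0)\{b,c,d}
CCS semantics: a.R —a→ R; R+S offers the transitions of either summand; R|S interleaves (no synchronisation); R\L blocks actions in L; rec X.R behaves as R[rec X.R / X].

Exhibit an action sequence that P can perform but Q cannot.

Reachable graph of P (2 states):
  u0 = d.((0 + 0)\{a,c,d} + (0 + 0) | b.0)\{b,c,d} has moves —d→ u1
  u1 = ((0 + 0)\{a,c,d} + (0 + 0) | b.0)\{b,c,d} has moves stopped
Reachable graph of Q (2 states):
  v0 = c.((0 + 0)\{a,c,d} + (0 + 0) | b.0)\{b,c,d} has moves —c→ v1
  v1 = ((0 + 0)\{a,c,d} + (0 + 0) | b.0)\{b,c,d} has moves stopped
Executing d from P (initial set {u0}):
  step 1 (d): {u1}
  P completes σ.
Executing d from Q (initial set {v0}):
  step 1 (d): ∅  — Q cannot continue

d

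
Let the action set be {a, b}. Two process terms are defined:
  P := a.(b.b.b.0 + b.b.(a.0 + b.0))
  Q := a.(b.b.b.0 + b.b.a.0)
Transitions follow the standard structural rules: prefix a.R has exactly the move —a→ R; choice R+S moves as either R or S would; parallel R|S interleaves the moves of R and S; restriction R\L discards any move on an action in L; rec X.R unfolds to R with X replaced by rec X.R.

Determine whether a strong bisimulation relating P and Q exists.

not bisimilar

Reachable graph of P (7 states):
  m0 = a.(b.b.b.0 + b.b.(a.0 + b.0)) ⊢ =a=> m1
  m1 = b.b.b.0 + b.b.(a.0 + b.0) ⊢ =b=> m2, =b=> m3
  m2 = b.(a.0 + b.0) ⊢ =b=> m4
  m3 = b.b.0 ⊢ =b=> m5
  m4 = a.0 + b.0 ⊢ =a=> m6, =b=> m6
  m5 = b.0 ⊢ =b=> m6
  m6 = 0 ⊢ ∅
Reachable graph of Q (7 states):
  n0 = a.(b.b.b.0 + b.b.a.0) ⊢ =a=> n1
  n1 = b.b.b.0 + b.b.a.0 ⊢ =b=> n2, =b=> n3
  n2 = b.a.0 ⊢ =b=> n4
  n3 = b.b.0 ⊢ =b=> n5
  n4 = a.0 ⊢ =a=> n6
  n5 = b.0 ⊢ =b=> n6
  n6 = 0 ⊢ ∅
Bisimilarity quotient blocks:
  B0 = {m0}
  B1 = {m1}
  B2 = {m3, n3}
  B3 = {m5, n5}
  B4 = {m6, n6}
  B5 = {m2}
  B6 = {m4}
  B7 = {n0}
  B8 = {n1}
  B9 = {n2}
  B10 = {n4}
m0 ∈ B0, n0 ∈ B7 → different blocks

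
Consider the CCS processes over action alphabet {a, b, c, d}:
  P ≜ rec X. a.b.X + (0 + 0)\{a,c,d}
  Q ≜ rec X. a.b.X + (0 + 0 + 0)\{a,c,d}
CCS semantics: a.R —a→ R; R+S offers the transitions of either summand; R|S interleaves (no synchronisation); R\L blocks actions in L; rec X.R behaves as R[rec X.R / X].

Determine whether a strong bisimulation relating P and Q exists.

P's transition system — 2 states:
  s0 = rec X. a.b.X + (0 + 0)\{a,c,d} ⊢ -a-> s1
  s1 = b.(rec X. a.b.X + (0 + 0)\{a,c,d}) ⊢ -b-> s0
Q's transition system — 2 states:
  t0 = rec X. a.b.X + (0 + 0 + 0)\{a,c,d} ⊢ -a-> t1
  t1 = b.(rec X. a.b.X + (0 + 0 + 0)\{a,c,d}) ⊢ -b-> t0
Partition-refinement fixed point:
  B0 = {s0, t0}
  B1 = {s1, t1}
s0 ∈ B0, t0 ∈ B0 → same block

P ~ Q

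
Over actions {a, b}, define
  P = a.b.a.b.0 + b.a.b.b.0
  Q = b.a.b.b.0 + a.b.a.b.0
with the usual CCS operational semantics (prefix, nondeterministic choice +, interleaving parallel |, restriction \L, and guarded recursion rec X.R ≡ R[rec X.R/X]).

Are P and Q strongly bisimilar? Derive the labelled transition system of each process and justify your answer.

Reachable graph of P (7 states):
  p0 = a.b.a.b.0 + b.a.b.b.0 :: —a→ p1, —b→ p2
  p1 = b.a.b.0 :: —b→ p3
  p2 = a.b.b.0 :: —a→ p4
  p3 = a.b.0 :: —a→ p5
  p4 = b.b.0 :: —b→ p5
  p5 = b.0 :: —b→ p6
  p6 = 0 :: (no moves)
Reachable graph of Q (7 states):
  q0 = b.a.b.b.0 + a.b.a.b.0 :: —a→ q1, —b→ q2
  q1 = b.a.b.0 :: —b→ q3
  q2 = a.b.b.0 :: —a→ q4
  q3 = a.b.0 :: —a→ q5
  q4 = b.b.0 :: —b→ q5
  q5 = b.0 :: —b→ q6
  q6 = 0 :: (no moves)
Partition-refinement fixed point:
  B0 = {p0, q0}
  B1 = {p1, q1}
  B2 = {p3, q3}
  B3 = {p5, q5}
  B4 = {p6, q6}
  B5 = {p2, q2}
  B6 = {p4, q4}
p0 ∈ B0, q0 ∈ B0 → same block

P ~ Q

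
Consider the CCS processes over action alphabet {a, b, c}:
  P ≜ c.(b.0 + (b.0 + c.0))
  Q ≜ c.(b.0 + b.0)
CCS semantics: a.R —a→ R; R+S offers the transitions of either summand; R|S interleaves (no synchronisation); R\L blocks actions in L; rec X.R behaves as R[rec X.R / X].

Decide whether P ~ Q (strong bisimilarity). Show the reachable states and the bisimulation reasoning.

P's transition system — 3 states:
  m0 = c.(b.0 + (b.0 + c.0)) ⊢ --c--▸ m1
  m1 = b.0 + (b.0 + c.0) ⊢ --b--▸ m2, --c--▸ m2
  m2 = 0 ⊢ deadlocked
Q's transition system — 3 states:
  n0 = c.(b.0 + b.0) ⊢ --c--▸ n1
  n1 = b.0 + b.0 ⊢ --b--▸ n2
  n2 = 0 ⊢ deadlocked
Coarsest stable partition (strong bisimilarity classes):
  B0 = {m0}
  B1 = {m1}
  B2 = {m2, n2}
  B3 = {n0}
  B4 = {n1}
m0 ∈ B0, n0 ∈ B3 → different blocks

NO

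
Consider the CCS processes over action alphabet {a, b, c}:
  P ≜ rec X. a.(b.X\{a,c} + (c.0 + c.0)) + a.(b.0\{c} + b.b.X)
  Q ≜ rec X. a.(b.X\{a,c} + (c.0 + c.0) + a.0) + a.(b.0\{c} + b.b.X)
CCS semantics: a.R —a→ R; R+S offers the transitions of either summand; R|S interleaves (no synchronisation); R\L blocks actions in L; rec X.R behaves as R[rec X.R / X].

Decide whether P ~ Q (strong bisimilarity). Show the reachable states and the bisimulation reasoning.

P ≁ Q

Reachable graph of P (7 states):
  p0 = rec X. a.(b.X\{a,c} + (c.0 + c.0)) + a.(b.0\{c} + b.b.X) ⊢ -a-> p1, -a-> p2
  p1 = b.(rec X. a.(b.X\{a,c} + (c.0 + c.0)) + a.(b.0\{c} + b.b.X))\{a,c} + (c.0 + c.0) ⊢ -b-> p3, -c-> p4
  p2 = b.0\{c} + b.b.(rec X. a.(b.X\{a,c} + (c.0 + c.0)) + a.(b.0\{c} + b.b.X)) ⊢ -b-> p5, -b-> p6
  p3 = (rec X. a.(b.X\{a,c} + (c.0 + c.0)) + a.(b.0\{c} + b.b.X))\{a,c} ⊢ ∅
  p4 = 0 ⊢ ∅
  p5 = 0\{c} ⊢ ∅
  p6 = b.(rec X. a.(b.X\{a,c} + (c.0 + c.0)) + a.(b.0\{c} + b.b.X)) ⊢ -b-> p0
Reachable graph of Q (7 states):
  q0 = rec X. a.(b.X\{a,c} + (c.0 + c.0) + a.0) + a.(b.0\{c} + b.b.X) ⊢ -a-> q1, -a-> q2
  q1 = b.(rec X. a.(b.X\{a,c} + (c.0 + c.0) + a.0) + a.(b.0\{c} + b.b.X))\{a,c} + (c.0 + c.0) + a.0 ⊢ -a-> q3, -b-> q4, -c-> q3
  q2 = b.0\{c} + b.b.(rec X. a.(b.X\{a,c} + (c.0 + c.0) + a.0) + a.(b.0\{c} + b.b.X)) ⊢ -b-> q5, -b-> q6
  q3 = 0 ⊢ ∅
  q4 = (rec X. a.(b.X\{a,c} + (c.0 + c.0) + a.0) + a.(b.0\{c} + b.b.X))\{a,c} ⊢ ∅
  q5 = 0\{c} ⊢ ∅
  q6 = b.(rec X. a.(b.X\{a,c} + (c.0 + c.0) + a.0) + a.(b.0\{c} + b.b.X)) ⊢ -b-> q0
Coarsest stable partition (strong bisimilarity classes):
  B0 = {p0}
  B1 = {p1}
  B2 = {p3, p4, p5, q3, q4, q5}
  B3 = {p2}
  B4 = {p6}
  B5 = {q0}
  B6 = {q2}
  B7 = {q6}
  B8 = {q1}
p0 ∈ B0, q0 ∈ B5 → different blocks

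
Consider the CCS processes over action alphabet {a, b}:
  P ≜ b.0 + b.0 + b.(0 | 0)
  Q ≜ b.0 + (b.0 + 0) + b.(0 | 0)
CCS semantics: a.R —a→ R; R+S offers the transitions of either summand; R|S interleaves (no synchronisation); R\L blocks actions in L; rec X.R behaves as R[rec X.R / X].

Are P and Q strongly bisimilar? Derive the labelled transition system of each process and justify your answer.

LTS(P): 3 reachable states
  p0 = b.0 + b.0 + b.(0 | 0) → ··b··> p1, ··b··> p2
  p1 = 0 → ·
  p2 = 0 | 0 → ·
LTS(Q): 3 reachable states
  q0 = b.0 + (b.0 + 0) + b.(0 | 0) → ··b··> q1, ··b··> q2
  q1 = 0 → ·
  q2 = 0 | 0 → ·
Bisimilarity quotient blocks:
  B0 = {p0, q0}
  B1 = {p1, p2, q1, q2}
p0 ∈ B0, q0 ∈ B0 → same block

bisimilar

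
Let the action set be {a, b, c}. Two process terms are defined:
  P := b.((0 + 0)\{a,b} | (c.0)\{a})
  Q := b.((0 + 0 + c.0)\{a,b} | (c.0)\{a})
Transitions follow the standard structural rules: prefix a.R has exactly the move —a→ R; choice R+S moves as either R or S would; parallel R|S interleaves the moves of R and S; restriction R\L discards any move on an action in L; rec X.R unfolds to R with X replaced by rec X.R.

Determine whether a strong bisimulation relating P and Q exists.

not bisimilar

LTS(P): 3 reachable states
  p0 = b.((0 + 0)\{a,b} | (c.0)\{a}) ⊢ --b--▸ p1
  p1 = (0 + 0)\{a,b} | (c.0)\{a} ⊢ --c--▸ p2
  p2 = (0 + 0)\{a,b} | 0\{a} ⊢ ·
LTS(Q): 5 reachable states
  q0 = b.((0 + 0 + c.0)\{a,b} | (c.0)\{a}) ⊢ --b--▸ q1
  q1 = (0 + 0 + c.0)\{a,b} | (c.0)\{a} ⊢ --c--▸ q2, --c--▸ q3
  q2 = (0 + 0 + c.0)\{a,b} | 0\{a} ⊢ --c--▸ q4
  q3 = 0\{a,b} | (c.0)\{a} ⊢ --c--▸ q4
  q4 = 0\{a,b} | 0\{a} ⊢ ·
Bisimilarity quotient blocks:
  B0 = {p0}
  B1 = {p1, q2, q3}
  B2 = {p2, q4}
  B3 = {q0}
  B4 = {q1}
p0 ∈ B0, q0 ∈ B3 → different blocks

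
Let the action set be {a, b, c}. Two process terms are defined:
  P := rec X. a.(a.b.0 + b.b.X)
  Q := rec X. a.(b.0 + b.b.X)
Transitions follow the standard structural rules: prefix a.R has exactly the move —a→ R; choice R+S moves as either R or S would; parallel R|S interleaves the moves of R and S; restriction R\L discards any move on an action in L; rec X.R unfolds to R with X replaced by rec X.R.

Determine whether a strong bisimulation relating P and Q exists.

not bisimilar

LTS(P): 5 reachable states
  u0 = rec X. a.(a.b.0 + b.b.X) ⊢ -a-> u1
  u1 = a.b.0 + b.b.(rec X. a.(a.b.0 + b.b.X)) ⊢ -a-> u2, -b-> u3
  u2 = b.0 ⊢ -b-> u4
  u3 = b.(rec X. a.(a.b.0 + b.b.X)) ⊢ -b-> u0
  u4 = 0 ⊢ (no moves)
LTS(Q): 4 reachable states
  v0 = rec X. a.(b.0 + b.b.X) ⊢ -a-> v1
  v1 = b.0 + b.b.(rec X. a.(b.0 + b.b.X)) ⊢ -b-> v2, -b-> v3
  v2 = 0 ⊢ (no moves)
  v3 = b.(rec X. a.(b.0 + b.b.X)) ⊢ -b-> v0
Bisimilarity quotient blocks:
  B0 = {u0}
  B1 = {u1}
  B2 = {u2}
  B3 = {u4, v2}
  B4 = {u3}
  B5 = {v0}
  B6 = {v1}
  B7 = {v3}
u0 ∈ B0, v0 ∈ B5 → different blocks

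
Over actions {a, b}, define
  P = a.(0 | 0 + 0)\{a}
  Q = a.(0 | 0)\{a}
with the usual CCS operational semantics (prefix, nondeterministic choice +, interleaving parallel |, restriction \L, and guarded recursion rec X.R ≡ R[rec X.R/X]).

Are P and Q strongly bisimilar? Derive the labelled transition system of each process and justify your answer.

LTS(P): 2 reachable states
  p0 = a.(0 | 0 + 0)\{a} → ··a··> p1
  p1 = (0 | 0 + 0)\{a} → ·
LTS(Q): 2 reachable states
  q0 = a.(0 | 0)\{a} → ··a··> q1
  q1 = (0 | 0)\{a} → ·
Partition-refinement fixed point:
  B0 = {p0, q0}
  B1 = {p1, q1}
p0 ∈ B0, q0 ∈ B0 → same block

YES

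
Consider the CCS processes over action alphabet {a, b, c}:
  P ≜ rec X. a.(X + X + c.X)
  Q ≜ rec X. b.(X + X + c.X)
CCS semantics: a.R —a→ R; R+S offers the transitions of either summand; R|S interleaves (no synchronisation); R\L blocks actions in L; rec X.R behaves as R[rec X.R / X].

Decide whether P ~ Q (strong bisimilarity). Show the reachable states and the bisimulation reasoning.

P ≁ Q

P's transition system — 2 states:
  u0 = rec X. a.(X + X + c.X) :: --a--▸ u1
  u1 = (rec X. a.(X + X + c.X)) + (rec X. a.(X + X + c.X)) + c.(rec X. a.(X + X + c.X)) :: --a--▸ u1, --c--▸ u0
Q's transition system — 2 states:
  v0 = rec X. b.(X + X + c.X) :: --b--▸ v1
  v1 = (rec X. b.(X + X + c.X)) + (rec X. b.(X + X + c.X)) + c.(rec X. b.(X + X + c.X)) :: --b--▸ v1, --c--▸ v0
Bisimilarity quotient blocks:
  B0 = {u0}
  B1 = {u1}
  B2 = {v0}
  B3 = {v1}
u0 ∈ B0, v0 ∈ B2 → different blocks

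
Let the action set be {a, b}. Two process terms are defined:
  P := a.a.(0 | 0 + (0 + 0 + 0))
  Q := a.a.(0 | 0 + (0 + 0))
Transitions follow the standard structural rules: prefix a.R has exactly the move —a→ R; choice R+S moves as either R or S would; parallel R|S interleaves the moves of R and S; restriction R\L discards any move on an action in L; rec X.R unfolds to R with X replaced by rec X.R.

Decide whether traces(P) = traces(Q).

YES

Reachable graph of P (3 states):
  p0 = a.a.(0 | 0 + (0 + 0 + 0)) :: --a--▸ p1
  p1 = a.(0 | 0 + (0 + 0 + 0)) :: --a--▸ p2
  p2 = 0 | 0 + (0 + 0 + 0) :: (no moves)
Reachable graph of Q (3 states):
  q0 = a.a.(0 | 0 + (0 + 0)) :: --a--▸ q1
  q1 = a.(0 | 0 + (0 + 0)) :: --a--▸ q2
  q2 = 0 | 0 + (0 + 0) :: (no moves)
Partition-refinement fixed point:
  B0 = {p0, q0}
  B1 = {p1, q1}
  B2 = {p2, q2}
p0 ∈ B0, q0 ∈ B0 → same block
Bisimilar ⇒ trace-equivalent.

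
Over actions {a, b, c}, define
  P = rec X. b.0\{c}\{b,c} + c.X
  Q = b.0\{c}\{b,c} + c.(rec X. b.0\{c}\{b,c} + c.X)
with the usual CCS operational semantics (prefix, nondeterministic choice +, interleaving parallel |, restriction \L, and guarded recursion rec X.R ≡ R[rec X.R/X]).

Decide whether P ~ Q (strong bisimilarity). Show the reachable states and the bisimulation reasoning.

bisimilar

LTS(P): 2 reachable states
  m0 = rec X. b.0\{c}\{b,c} + c.X | -b-> m1, -c-> m0
  m1 = 0\{c}\{b,c} | ∅
LTS(Q): 3 reachable states
  n0 = b.0\{c}\{b,c} + c.(rec X. b.0\{c}\{b,c} + c.X) | -b-> n1, -c-> n2
  n1 = 0\{c}\{b,c} | ∅
  n2 = rec X. b.0\{c}\{b,c} + c.X | -b-> n1, -c-> n2
Bisimilarity quotient blocks:
  B0 = {m0, n0, n2}
  B1 = {m1, n1}
m0 ∈ B0, n0 ∈ B0 → same block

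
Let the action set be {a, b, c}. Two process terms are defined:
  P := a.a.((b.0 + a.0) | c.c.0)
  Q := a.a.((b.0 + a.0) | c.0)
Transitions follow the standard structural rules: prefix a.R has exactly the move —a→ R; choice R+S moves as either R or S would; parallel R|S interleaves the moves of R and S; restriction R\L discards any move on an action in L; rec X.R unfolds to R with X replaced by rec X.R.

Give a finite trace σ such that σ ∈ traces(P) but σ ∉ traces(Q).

aacc

LTS(P): 8 reachable states
  p0 = a.a.((b.0 + a.0) | c.c.0) ⊢ -a-> p1
  p1 = a.((b.0 + a.0) | c.c.0) ⊢ -a-> p2
  p2 = (b.0 + a.0) | c.c.0 ⊢ -a-> p3, -b-> p3, -c-> p4
  p3 = 0 | c.c.0 ⊢ -c-> p5
  p4 = (b.0 + a.0) | c.0 ⊢ -a-> p5, -b-> p5, -c-> p6
  p5 = 0 | c.0 ⊢ -c-> p7
  p6 = (b.0 + a.0) | 0 ⊢ -a-> p7, -b-> p7
  p7 = 0 | 0 ⊢ stopped
LTS(Q): 6 reachable states
  q0 = a.a.((b.0 + a.0) | c.0) ⊢ -a-> q1
  q1 = a.((b.0 + a.0) | c.0) ⊢ -a-> q2
  q2 = (b.0 + a.0) | c.0 ⊢ -a-> q3, -b-> q3, -c-> q4
  q3 = 0 | c.0 ⊢ -c-> q5
  q4 = (b.0 + a.0) | 0 ⊢ -a-> q5, -b-> q5
  q5 = 0 | 0 ⊢ stopped
Trace ⟨aacc⟩ through P, begin at {p0}:
  after a @ step 1: {p1}
  after a @ step 2: {p2}
  after c @ step 3: {p4}
  after c @ step 4: {p6}
  — P admits the full trace.
Trace ⟨aacc⟩ through Q, begin at {q0}:
  after a @ step 1: {q1}
  after a @ step 2: {q2}
  after c @ step 3: {q4}
  after c @ step 4: ∅ (Q stuck)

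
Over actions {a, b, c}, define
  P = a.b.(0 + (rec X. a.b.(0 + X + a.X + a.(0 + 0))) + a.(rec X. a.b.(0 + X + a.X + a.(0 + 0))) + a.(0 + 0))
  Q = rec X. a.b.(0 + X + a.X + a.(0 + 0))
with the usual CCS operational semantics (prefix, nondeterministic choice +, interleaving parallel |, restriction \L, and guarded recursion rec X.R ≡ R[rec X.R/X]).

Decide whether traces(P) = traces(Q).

traces(P) = traces(Q)

P's transition system — 5 states:
  p0 = a.b.(0 + (rec X. a.b.(0 + X + a.X + a.(0 + 0))) + a.(rec X. a.b.(0 + X + a.X + a.(0 + 0))) + a.(0 + 0)) ⊢ --a--▸ p1
  p1 = b.(0 + (rec X. a.b.(0 + X + a.X + a.(0 + 0))) + a.(rec X. a.b.(0 + X + a.X + a.(0 + 0))) + a.(0 + 0)) ⊢ --b--▸ p2
  p2 = 0 + (rec X. a.b.(0 + X + a.X + a.(0 + 0))) + a.(rec X. a.b.(0 + X + a.X + a.(0 + 0))) + a.(0 + 0) ⊢ --a--▸ p1, --a--▸ p3, --a--▸ p4
  p3 = 0 + 0 ⊢ ·
  p4 = rec X. a.b.(0 + X + a.X + a.(0 + 0)) ⊢ --a--▸ p1
Q's transition system — 4 states:
  q0 = rec X. a.b.(0 + X + a.X + a.(0 + 0)) ⊢ --a--▸ q1
  q1 = b.(0 + (rec X. a.b.(0 + X + a.X + a.(0 + 0))) + a.(rec X. a.b.(0 + X + a.X + a.(0 + 0))) + a.(0 + 0)) ⊢ --b--▸ q2
  q2 = 0 + (rec X. a.b.(0 + X + a.X + a.(0 + 0))) + a.(rec X. a.b.(0 + X + a.X + a.(0 + 0))) + a.(0 + 0) ⊢ --a--▸ q0, --a--▸ q1, --a--▸ q3
  q3 = 0 + 0 ⊢ ·
Partition-refinement fixed point:
  B0 = {p0, p4, q0}
  B1 = {p1, q1}
  B2 = {p2, q2}
  B3 = {p3, q3}
p0 ∈ B0, q0 ∈ B0 → same block
Bisimilar ⇒ trace-equivalent.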